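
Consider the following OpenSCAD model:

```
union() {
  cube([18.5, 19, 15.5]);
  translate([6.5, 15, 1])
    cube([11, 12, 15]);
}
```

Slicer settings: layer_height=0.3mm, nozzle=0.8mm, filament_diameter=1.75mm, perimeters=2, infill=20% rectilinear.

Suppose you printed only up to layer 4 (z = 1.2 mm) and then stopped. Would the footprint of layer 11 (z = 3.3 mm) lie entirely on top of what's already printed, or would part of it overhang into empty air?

entirely on top

Compare the two slices. At z = 1.2: the cube is present — its section is the full 18.5×19 rectangle (area 351.50 mm²); the 11×12 cube at (6.5, 15) contributes its full rectangle (area 132.00 mm²); Merging all regions: the regions partially overlap — summed areas 483.50 mm² minus the doubly-counted overlap 44.00 mm² gives 439.50 mm² — area = 439.50 mm². At z = 3.3: the 18.5×19 cube contributes its full rectangle (area 351.50 mm²); the cube at (6.5, 15) (footprint 11×12) is included at this height (area 132.00 mm²); Combining (union): the regions partially overlap — summed areas 483.50 mm² minus the doubly-counted overlap 44.00 mm² gives 439.50 mm² — area = 439.50 mm². Checking containment: the cross-section at z = 3.3 is a subset of the cross-section at z = 1.2.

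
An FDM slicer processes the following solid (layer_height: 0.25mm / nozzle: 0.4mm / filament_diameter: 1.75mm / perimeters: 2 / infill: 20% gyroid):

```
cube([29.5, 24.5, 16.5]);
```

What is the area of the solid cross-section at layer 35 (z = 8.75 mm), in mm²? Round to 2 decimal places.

At z = 8.75 mm: the cube (footprint 29.5×24.5) is included at this height (area 722.75 mm²). Overall, the cross-section is a single solid region. Net area = 722.75 mm².

722.75 mm²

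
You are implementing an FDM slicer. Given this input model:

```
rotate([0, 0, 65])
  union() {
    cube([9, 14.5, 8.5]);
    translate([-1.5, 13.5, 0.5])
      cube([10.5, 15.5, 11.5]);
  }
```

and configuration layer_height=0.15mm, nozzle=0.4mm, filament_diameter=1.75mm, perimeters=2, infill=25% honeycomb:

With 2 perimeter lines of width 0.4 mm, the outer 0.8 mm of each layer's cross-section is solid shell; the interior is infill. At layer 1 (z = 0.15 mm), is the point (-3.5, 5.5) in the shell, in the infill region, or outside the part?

At z = 0.15 mm: the cube is present — its section is the full 9×14.5 rectangle; the cube at (-1.5, 13.5) is absent (z outside [0.5, 12]); Merging all regions: only the 9×14.5 cube is present, so the union is just that shape — 1 connected region; (whole slice rotated 65° about Z — lengths, areas and connectivity unchanged). Overall, the cross-section is a single solid region. Undo the 65° rotation: the query point maps to (3.506, 5.496) in the un-rotated model frame. The nearest boundary edge runs (0.00, 14.50)→(0.00, 0.00); distance from the point to it = 3.51 mm. The point is inside the cross-section and 3.51 mm from the nearest boundary — more than the 0.8 mm shell width (2 × 0.4), so it's in the infill interior.

infill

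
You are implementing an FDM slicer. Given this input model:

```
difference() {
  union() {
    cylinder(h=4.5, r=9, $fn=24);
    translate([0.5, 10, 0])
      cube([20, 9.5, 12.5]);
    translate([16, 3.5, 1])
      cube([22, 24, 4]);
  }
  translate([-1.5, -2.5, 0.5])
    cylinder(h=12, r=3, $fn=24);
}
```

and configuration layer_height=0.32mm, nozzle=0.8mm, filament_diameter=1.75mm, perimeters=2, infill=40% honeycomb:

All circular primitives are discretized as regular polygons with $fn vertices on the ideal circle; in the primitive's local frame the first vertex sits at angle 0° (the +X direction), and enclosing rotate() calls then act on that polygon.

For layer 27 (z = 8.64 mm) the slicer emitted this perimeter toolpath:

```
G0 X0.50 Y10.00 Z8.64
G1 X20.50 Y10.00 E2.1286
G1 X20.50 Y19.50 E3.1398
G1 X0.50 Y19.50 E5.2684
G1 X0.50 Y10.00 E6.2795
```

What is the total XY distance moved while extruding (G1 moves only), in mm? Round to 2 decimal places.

Sum the Euclidean lengths of each G1 segment: total = 59.00 mm.

59.00 mm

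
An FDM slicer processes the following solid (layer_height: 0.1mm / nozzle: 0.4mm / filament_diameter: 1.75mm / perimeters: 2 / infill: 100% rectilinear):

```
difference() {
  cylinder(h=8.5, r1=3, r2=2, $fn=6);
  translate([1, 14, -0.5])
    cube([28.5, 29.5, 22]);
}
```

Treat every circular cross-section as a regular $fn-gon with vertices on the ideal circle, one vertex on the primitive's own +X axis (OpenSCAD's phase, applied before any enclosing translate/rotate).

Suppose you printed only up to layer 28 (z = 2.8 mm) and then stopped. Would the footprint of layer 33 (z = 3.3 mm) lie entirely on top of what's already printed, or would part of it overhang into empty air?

entirely on top

Compare the two slices. At z = 2.8: the cone: at t=0.329 of its height the radius interpolates to r₁+(r₂−r₁)t = 2.671, giving a regular 6-gon of that circumradius (area = (6/2)·2.671²·sin(360°/6) = 18.53 mm²); the cube at (1, 14) is present — its section is the full 28.5×29.5 rectangle (area 840.75 mm²); Taking the first minus the rest: starting from the cone (18.53 mm²), the 28.5×29.5 cube at (1, 14) misses the remaining region (no effect) — area = 18.53 mm². At z = 3.3: the cone (r1=3→r2=2) has section circumradius 2.612 here — a regular 6-gon (area = (6/2)·2.612²·sin(360°/6) = 17.72 mm²); the cube at (1, 14) is present — its section is the full 28.5×29.5 rectangle (area 840.75 mm²); After the difference (first − rest): starting from the cone (17.72 mm²), the 28.5×29.5 cube at (1, 14) misses the remaining region (no effect) — area = 17.72 mm². Checking containment: the cross-section at z = 3.3 is a subset of the cross-section at z = 2.8.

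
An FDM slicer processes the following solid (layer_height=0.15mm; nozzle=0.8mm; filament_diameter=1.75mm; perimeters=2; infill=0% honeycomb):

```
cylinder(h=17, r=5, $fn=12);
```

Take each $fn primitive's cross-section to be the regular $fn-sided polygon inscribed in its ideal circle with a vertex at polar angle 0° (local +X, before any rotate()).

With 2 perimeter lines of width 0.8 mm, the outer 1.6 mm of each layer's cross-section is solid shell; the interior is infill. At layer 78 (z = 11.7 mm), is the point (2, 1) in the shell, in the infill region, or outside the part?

infill

At z = 11.7 mm: the cylinder: section is a regular 12-gon, circumradius r=5. Overall, the cross-section is a single solid region. The nearest boundary edge runs (5.00, 0.00)→(4.33, 2.50); distance from the point to it = 2.64 mm. The point is inside the cross-section and 2.64 mm from the nearest boundary — more than the 1.6 mm shell width (2 × 0.8), so it's in the infill interior.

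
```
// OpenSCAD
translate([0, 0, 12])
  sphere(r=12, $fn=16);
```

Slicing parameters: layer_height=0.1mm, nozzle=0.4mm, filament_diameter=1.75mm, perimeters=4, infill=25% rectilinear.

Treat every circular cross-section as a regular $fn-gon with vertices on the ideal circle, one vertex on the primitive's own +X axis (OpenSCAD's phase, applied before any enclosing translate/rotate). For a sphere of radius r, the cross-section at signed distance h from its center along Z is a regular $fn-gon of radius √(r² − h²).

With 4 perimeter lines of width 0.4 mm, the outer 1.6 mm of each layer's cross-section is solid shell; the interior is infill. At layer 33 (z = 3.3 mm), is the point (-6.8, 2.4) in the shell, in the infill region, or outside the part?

At z = 3.3 mm: the r=12 sphere slices to a regular 16-gon of circumradius 8.265 (√(r²−h²) with h=8.7 from center). Overall, the cross-section is a single solid region. The nearest boundary edge runs (-7.64, 3.16)→(-8.26, 0.00); distance from the point to it = 0.97 mm. The point is inside the cross-section, 0.97 mm from the nearest boundary — within the 1.6 mm shell band (4 × 0.4).

shell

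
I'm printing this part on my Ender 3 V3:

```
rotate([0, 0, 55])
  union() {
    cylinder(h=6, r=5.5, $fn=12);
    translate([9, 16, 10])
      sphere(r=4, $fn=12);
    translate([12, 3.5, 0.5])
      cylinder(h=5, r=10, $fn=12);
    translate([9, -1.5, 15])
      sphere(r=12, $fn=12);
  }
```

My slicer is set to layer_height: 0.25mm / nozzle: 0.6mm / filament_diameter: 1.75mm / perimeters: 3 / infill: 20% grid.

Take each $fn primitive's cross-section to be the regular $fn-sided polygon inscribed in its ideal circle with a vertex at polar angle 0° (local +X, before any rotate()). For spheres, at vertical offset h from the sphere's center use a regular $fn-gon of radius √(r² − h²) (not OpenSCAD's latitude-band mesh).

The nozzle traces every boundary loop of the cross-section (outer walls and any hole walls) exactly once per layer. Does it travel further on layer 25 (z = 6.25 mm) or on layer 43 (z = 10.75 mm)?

Layer 25 (z = 6.25): the cylinder is absent (z outside [0, 6]); the sphere at (9, 16): section is a regular 12-gon, circumradius = √(r²−h²) = √(4²−3.75²) = 1.392 (perimeter = 2·12·1.392·sin(180°/12) = 8.65 mm); the cylinder at (12, 3.5) is not intersected at this z (z outside [0.5, 5.5]); the r=12 sphere at (9, -1.5) contributes a regular 12-gon of circumradius √(12²−8.75²) = 8.212 (perimeter = 2·12·8.212·sin(180°/12) = 51.01 mm); Combining (union): the 2 present regions are separate (no shared area or edge), so areas and boundary lengths simply add and each stays a separate island — boundary = 59.66 mm; (whole slice rotated 55° about Z — lengths, areas and connectivity unchanged). So its perimeter = 59.66 mm. Layer 43 (z = 10.75): the cylinder does not reach this height (z outside [0, 6]); the r=4 sphere at (9, 16) slices to a regular 12-gon of circumradius 3.929 (√(r²−h²) with h=0.75 from center) (perimeter = 2·12·3.929·sin(180°/12) = 24.41 mm); the cylinder at (12, 3.5) does not reach this height (z outside [0.5, 5.5]); the r=12 sphere at (9, -1.5) slices to a regular 12-gon of circumradius 11.222 (√(r²−h²) with h=4.25 from center) (perimeter = 2·12·11.222·sin(180°/12) = 69.71 mm); Merging all regions: the 2 present regions are separate (no shared area or edge), so areas and boundary lengths simply add and each stays a separate island — boundary = 94.11 mm; (rotated 55° about Z; rotation is an isometry so areas/perimeters/island counts are preserved). So its perimeter = 94.11 mm. Layer 43 is larger (94.11 vs 59.66 mm).

layer 43 (z = 10.75 mm)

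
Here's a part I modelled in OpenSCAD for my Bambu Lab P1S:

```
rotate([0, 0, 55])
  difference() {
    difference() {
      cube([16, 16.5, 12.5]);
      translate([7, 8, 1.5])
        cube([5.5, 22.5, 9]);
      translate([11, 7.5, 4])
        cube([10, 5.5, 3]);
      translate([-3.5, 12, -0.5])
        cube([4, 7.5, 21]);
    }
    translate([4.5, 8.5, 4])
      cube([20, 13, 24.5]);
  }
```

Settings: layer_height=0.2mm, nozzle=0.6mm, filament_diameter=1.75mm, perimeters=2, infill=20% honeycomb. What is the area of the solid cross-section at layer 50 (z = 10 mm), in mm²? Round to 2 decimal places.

167.00 mm²

At z = 10 mm: the 16×16.5 cube contributes its full rectangle (area 264.00 mm²); the 5.5×22.5 cube at (7, 8) contributes its full rectangle (area 123.75 mm²); the cube at (11, 7.5) does not reach this height (z outside [4, 7]); the 4×7.5 cube at (-3.5, 12) contributes its full rectangle (area 30.00 mm²); After the difference (first − rest): starting from the 16×16.5 cube (264.00 mm²), the 5.5×22.5 cube at (7, 8) partially overlaps it — only the 46.75 mm² overlap (of its 123.75 mm²) is removed, clipping the outline; the 4×7.5 cube at (-3.5, 12) partially overlaps it — only the 2.25 mm² overlap (of its 30.00 mm²) is removed, clipping the outline — area = 215.00 mm²; the cube at (4.5, 8.5) (footprint 20×13) is included at this height (area 260.00 mm²); Taking the first minus the rest: starting from that combined region (215.00 mm²), the 20×13 cube at (4.5, 8.5) partially overlaps it — only the 48.00 mm² overlap (of its 260.00 mm²) is removed, clipping the outline — area = 167.00 mm²; (whole slice rotated 55° about Z — lengths, areas and connectivity unchanged). Overall, the cross-section is a single solid region. Net area = 167.00 mm².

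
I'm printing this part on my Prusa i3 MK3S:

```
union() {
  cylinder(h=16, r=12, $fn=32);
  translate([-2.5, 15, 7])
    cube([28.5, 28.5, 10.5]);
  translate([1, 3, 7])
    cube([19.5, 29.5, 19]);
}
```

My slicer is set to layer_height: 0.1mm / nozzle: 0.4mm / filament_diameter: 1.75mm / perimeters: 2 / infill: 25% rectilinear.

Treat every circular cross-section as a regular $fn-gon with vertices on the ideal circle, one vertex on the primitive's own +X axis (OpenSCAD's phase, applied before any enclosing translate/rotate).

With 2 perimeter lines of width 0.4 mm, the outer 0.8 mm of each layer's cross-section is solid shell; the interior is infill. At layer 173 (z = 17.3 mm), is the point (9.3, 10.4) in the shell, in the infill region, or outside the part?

At z = 17.3 mm: the cylinder does not reach this height (z outside [0, 16]); the cube at (-2.5, 15) (footprint 28.5×28.5) is included at this height; the cube at (1, 3) (footprint 19.5×29.5) is included at this height; Merging all regions: the regions partially overlap (shared area 341.25 mm²), so overlapping operands fuse into one piece — 1 connected region. Overall, the cross-section is a single solid region. The nearest boundary edge runs (20.50, 3.00)→(1.00, 3.00); distance from the point to it = 7.40 mm. The point is inside the cross-section and 7.40 mm from the nearest boundary — more than the 0.8 mm shell width (2 × 0.4), so it's in the infill interior.

infill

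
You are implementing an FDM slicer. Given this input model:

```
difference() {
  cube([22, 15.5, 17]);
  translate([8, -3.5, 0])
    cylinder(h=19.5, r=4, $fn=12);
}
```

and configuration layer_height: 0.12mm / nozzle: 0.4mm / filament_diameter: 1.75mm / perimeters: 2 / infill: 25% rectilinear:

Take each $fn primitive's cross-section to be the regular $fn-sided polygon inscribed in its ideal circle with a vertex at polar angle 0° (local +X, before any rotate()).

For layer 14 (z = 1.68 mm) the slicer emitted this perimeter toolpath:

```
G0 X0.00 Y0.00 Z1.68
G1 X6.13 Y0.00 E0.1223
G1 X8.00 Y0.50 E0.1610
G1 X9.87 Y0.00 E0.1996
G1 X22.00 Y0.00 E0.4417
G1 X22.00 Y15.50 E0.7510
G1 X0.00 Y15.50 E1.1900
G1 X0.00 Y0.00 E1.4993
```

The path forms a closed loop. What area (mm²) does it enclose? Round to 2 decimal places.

Apply the shoelace formula to the sequence of (X, Y) vertices; enclosed area = 340.06 mm².

340.06 mm²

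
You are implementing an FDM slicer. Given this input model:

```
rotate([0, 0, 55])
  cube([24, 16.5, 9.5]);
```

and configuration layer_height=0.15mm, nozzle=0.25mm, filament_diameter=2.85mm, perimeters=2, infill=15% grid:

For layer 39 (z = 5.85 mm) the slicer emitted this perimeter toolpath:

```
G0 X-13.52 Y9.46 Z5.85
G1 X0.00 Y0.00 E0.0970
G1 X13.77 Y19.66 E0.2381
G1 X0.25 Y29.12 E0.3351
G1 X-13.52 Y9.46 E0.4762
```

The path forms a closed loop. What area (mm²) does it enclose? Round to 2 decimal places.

396.07 mm²

Apply the shoelace formula to the sequence of (X, Y) vertices; enclosed area = 396.07 mm².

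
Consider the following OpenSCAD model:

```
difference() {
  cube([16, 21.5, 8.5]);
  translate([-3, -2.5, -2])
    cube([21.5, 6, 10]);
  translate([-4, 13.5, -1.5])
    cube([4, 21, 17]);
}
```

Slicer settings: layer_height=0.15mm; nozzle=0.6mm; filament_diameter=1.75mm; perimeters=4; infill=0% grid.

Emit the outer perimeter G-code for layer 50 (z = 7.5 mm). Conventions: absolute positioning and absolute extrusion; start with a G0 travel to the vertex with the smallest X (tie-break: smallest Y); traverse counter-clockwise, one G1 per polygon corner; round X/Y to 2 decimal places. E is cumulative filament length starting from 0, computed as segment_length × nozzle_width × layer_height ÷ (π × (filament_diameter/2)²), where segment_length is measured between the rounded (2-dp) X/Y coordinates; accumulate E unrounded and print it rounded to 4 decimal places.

G0 X0.00 Y3.50 Z7.50
G1 X16.00 Y3.50 E0.5987
G1 X16.00 Y21.50 E1.2722
G1 X0.00 Y21.50 E1.8709
G1 X0.00 Y3.50 E2.5444

At z = 7.5 mm: the cube (footprint 16×21.5) is included at this height; the 21.5×6 cube at (-3, -2.5) contributes its full rectangle; the cube at (-4, 13.5) (footprint 4×21) is included at this height; Subtracting the remaining from the first: starting from the 16×21.5 cube, the 21.5×6 cube at (-3, -2.5) partially overlaps it — only the 56.00 mm² overlap (of its 129.00 mm²) is removed, clipping the outline; the 4×21 cube at (-4, 13.5) misses the remaining region (no effect) — 1 connected region. The outline is a single polygon with 4 vertices. Extrusion per mm of travel: 0.6 × 0.15 / (π × 0.875²) = 0.037418. Accumulating E over each segment gives final E = 2.5444.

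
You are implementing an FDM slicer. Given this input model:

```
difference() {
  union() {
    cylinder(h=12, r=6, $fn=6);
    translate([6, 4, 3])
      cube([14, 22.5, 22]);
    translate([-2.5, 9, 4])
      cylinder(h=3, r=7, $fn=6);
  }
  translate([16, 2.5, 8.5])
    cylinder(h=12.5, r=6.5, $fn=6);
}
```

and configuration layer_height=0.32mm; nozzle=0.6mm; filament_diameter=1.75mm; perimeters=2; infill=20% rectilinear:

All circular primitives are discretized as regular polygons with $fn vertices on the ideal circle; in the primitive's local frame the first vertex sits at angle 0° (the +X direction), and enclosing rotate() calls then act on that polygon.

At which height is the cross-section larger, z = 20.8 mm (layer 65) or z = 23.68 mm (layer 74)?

layer 74 (z = 23.68 mm)

Layer 65 (z = 20.8): the cylinder is not intersected at this z (z outside [0, 12]); the cube at (6, 4) (footprint 14×22.5) is included at this height (area 315.00 mm²); the cylinder at (-2.5, 9) is not intersected at this z (z outside [4, 7]); Merging all regions: only the 14×22.5 cube at (6, 4) is present, so the union is just that shape — area = 315.00 mm²; the cylinder at (16, 2.5): section is a regular 6-gon, circumradius r=6.5 (area = (6/2)·6.500²·sin(360°/6) = 109.77 mm²); After the difference (first − rest): starting from the result so far (315.00 mm²), the r=6.5 cylinder at (16, 2.5) partially overlaps it — only the 34.37 mm² overlap (of its 109.77 mm²) is removed, clipping the outline — area = 280.63 mm². So its area = 280.63 mm². Layer 74 (z = 23.68): the cylinder is not intersected at this z (z outside [0, 12]); the 14×22.5 cube at (6, 4) contributes its full rectangle (area 315.00 mm²); the cylinder at (-2.5, 9) does not reach this height (z outside [4, 7]); Taking the union: only the 14×22.5 cube at (6, 4) is present, so the union is just that shape — area = 315.00 mm²; the cylinder at (16, 2.5) is not intersected at this z (z outside [8.5, 21]); Taking the first minus the rest: none of the subtracted shapes is present at this height, so the result so far is unchanged — area = 315.00 mm². So its area = 315.00 mm². Layer 74 is larger (315.00 vs 280.63 mm²).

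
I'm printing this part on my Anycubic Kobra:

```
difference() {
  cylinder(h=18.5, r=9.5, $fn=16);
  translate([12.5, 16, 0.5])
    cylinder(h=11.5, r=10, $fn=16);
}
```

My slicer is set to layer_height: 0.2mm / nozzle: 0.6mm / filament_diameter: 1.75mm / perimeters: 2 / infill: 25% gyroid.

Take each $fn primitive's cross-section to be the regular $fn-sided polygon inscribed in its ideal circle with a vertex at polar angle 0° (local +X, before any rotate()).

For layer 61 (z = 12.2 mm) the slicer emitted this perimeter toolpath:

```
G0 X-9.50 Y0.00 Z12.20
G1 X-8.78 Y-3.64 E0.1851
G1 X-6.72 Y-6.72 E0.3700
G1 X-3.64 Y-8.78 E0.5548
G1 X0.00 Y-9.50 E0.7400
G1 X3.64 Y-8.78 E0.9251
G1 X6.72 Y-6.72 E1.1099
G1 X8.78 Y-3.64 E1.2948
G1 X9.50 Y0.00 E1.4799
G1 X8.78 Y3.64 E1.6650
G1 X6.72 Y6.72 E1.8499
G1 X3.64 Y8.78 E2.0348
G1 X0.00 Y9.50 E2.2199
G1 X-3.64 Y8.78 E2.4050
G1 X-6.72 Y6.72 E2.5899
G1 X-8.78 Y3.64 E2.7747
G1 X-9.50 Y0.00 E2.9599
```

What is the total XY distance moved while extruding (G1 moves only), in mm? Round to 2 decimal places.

59.33 mm

Sum the Euclidean lengths of each G1 segment: total = 59.33 mm.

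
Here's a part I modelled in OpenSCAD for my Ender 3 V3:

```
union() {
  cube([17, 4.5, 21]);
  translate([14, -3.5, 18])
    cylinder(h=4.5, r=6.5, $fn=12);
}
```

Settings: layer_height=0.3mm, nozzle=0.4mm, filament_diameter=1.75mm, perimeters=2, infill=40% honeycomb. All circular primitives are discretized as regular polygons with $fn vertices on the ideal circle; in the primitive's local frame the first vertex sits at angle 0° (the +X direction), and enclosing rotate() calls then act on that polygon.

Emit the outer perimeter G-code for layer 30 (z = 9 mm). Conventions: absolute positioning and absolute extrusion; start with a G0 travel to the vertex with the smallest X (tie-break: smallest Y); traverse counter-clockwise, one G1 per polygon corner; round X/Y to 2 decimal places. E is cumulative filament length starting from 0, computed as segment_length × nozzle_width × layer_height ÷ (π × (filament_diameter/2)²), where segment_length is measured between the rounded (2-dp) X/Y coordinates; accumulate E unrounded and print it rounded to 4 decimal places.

G0 X0.00 Y0.00 Z9.00
G1 X17.00 Y0.00 E0.8481
G1 X17.00 Y4.50 E1.0726
G1 X0.00 Y4.50 E1.9208
G1 X0.00 Y0.00 E2.1453

At z = 9 mm: the 17×4.5 cube contributes its full rectangle; the cylinder at (14, -3.5) does not reach this height (z outside [18, 22.5]); Taking the union: only the 17×4.5 cube is present, so the union is just that shape — 1 connected region. The outline is a single polygon with 4 vertices. Extrusion per mm of travel: 0.4 × 0.3 / (π × 0.875²) = 0.049890. Accumulating E over each segment gives final E = 2.1453.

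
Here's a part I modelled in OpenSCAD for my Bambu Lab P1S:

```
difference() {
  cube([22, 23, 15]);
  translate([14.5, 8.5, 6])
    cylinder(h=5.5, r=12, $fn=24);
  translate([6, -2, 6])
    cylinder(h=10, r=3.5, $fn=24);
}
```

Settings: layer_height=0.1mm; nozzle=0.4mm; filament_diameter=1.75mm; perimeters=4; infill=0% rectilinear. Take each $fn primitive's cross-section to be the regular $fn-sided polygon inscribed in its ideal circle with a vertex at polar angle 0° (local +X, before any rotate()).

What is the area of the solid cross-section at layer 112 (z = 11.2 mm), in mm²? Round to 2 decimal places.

At z = 11.2 mm: the cube is present — its section is the full 22×23 rectangle (area 506.00 mm²); the r=12 cylinder at (14.5, 8.5) gives a regular 24-gon of circumradius 12 (constant along its height) (area = (24/2)·12.000²·sin(360°/24) = 447.24 mm²); the r=3.5 cylinder at (6, -2) gives a regular 24-gon of circumradius 3.5 (constant along its height) (area = (24/2)·3.500²·sin(360°/24) = 38.05 mm²); Subtracting the remaining from the first: starting from the 22×23 cube (506.00 mm²), the r=12 cylinder at (14.5, 8.5) partially overlaps it — only the 350.76 mm² overlap (of its 447.24 mm²) is removed, clipping the outline; the r=3.5 cylinder at (6, -2) partially overlaps it — only the 2.21 mm² overlap (of its 38.05 mm²) is removed, clipping the outline — area = 153.03 mm². Overall, the cross-section is a single solid region. Net area = 153.03 mm².

153.03 mm²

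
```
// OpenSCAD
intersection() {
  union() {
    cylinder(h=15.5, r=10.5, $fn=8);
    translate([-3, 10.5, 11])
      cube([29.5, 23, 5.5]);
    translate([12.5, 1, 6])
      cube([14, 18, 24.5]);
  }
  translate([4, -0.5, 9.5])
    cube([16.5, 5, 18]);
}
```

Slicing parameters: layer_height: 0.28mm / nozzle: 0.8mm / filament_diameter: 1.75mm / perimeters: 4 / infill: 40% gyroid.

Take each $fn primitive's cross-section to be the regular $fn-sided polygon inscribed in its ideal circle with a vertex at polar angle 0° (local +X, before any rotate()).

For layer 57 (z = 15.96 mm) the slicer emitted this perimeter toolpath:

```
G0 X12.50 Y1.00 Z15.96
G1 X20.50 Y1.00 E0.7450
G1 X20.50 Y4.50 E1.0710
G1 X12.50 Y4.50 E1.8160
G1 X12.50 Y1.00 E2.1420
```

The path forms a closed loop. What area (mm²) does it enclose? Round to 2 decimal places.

28.00 mm²

Apply the shoelace formula to the sequence of (X, Y) vertices; enclosed area = 28.00 mm².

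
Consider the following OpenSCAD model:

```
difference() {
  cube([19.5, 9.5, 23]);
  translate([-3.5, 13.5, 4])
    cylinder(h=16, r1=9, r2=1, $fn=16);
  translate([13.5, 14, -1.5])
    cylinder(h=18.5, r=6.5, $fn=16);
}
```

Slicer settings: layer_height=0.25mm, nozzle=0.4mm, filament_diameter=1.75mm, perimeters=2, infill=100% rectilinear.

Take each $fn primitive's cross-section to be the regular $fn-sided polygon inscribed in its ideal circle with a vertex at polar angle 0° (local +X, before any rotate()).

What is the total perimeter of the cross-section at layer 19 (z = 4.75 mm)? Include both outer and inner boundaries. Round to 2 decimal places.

At z = 4.75 mm: the 19.5×9.5 cube contributes its full rectangle (perimeter 58.00 mm); the cone at (-3.5, 13.5): at t=0.047 of its height the radius interpolates to r₁+(r₂−r₁)t = 8.625, giving a regular 16-gon of that circumradius (perimeter = 2·16·8.625·sin(180°/16) = 53.84 mm); the r=6.5 cylinder at (13.5, 14) contributes a regular 16-gon of circumradius 6.5 (perimeter = 2·16·6.500·sin(180°/16) = 40.58 mm); Subtracting the remaining from the first: starting from the 19.5×9.5 cube, the cone at (-3.5, 13.5) partially overlaps it — only the 9.18 mm² overlap (of its 227.74 mm²) is removed, clipping the outline; the r=6.5 cylinder at (13.5, 14) partially overlaps it — only the 12.10 mm² overlap (of its 129.35 mm²) is removed, clipping the outline — boundary = 56.87 mm. Overall, the cross-section is a single solid region. Total boundary length (outer) = 56.87 mm.

56.87 mm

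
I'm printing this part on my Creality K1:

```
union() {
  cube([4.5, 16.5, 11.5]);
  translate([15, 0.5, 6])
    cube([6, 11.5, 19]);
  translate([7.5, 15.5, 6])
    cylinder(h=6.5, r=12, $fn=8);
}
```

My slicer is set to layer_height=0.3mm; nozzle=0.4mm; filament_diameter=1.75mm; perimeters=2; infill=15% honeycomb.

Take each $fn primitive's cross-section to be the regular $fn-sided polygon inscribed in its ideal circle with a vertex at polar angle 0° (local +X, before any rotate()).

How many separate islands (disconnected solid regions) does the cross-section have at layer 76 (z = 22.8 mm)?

At z = 22.8 mm: the cube is absent (z outside [0, 11.5]); the cube at (15, 0.5) is present — its section is the full 6×11.5 rectangle; the cylinder at (7.5, 15.5) is not intersected at this z (z outside [6, 12.5]); Taking the union: only the 6×11.5 cube at (15, 0.5) is present, so the union is just that shape — 1 connected region. Overall, the cross-section is a single solid region. Island count = 1.

1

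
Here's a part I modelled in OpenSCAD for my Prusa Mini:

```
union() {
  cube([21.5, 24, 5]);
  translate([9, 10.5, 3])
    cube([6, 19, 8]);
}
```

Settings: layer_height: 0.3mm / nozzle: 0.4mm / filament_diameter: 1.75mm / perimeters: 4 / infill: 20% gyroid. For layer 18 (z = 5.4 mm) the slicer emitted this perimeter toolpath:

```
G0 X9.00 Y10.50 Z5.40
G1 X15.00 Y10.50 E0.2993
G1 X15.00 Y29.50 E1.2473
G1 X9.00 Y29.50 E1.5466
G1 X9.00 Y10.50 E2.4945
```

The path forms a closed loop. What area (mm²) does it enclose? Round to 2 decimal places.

114.00 mm²

Apply the shoelace formula to the sequence of (X, Y) vertices; enclosed area = 114.00 mm².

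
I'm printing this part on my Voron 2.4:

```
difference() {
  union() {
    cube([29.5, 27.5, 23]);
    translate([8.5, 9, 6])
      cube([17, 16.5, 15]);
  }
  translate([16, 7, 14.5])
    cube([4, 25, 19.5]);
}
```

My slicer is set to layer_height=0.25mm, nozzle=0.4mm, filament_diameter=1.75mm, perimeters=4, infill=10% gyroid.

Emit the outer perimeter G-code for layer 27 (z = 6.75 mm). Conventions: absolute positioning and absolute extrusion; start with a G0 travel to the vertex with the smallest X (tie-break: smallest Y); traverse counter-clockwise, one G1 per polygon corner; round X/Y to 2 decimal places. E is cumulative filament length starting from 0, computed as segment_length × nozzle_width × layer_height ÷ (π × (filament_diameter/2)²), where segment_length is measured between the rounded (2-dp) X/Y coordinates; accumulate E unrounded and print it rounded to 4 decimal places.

G0 X0.00 Y0.00 Z6.75
G1 X29.50 Y0.00 E1.2265
G1 X29.50 Y27.50 E2.3698
G1 X0.00 Y27.50 E3.5963
G1 X0.00 Y0.00 E4.7396

At z = 6.75 mm: the cube is present — its section is the full 29.5×27.5 rectangle; the cube at (8.5, 9) is present — its section is the full 17×16.5 rectangle; Merging all regions: the 17×16.5 cube at (8.5, 9) lies entirely inside the 29.5×27.5 cube, so the union is just the 29.5×27.5 cube — 1 connected region; the cube at (16, 7) does not reach this height (z outside [14.5, 34]); Subtracting the remaining from the first: none of the subtracted shapes is present at this height, so that combined region is unchanged — 1 connected region. The outline is a single polygon with 4 vertices. Extrusion per mm of travel: 0.4 × 0.25 / (π × 0.875²) = 0.041575. Accumulating E over each segment gives final E = 4.7396.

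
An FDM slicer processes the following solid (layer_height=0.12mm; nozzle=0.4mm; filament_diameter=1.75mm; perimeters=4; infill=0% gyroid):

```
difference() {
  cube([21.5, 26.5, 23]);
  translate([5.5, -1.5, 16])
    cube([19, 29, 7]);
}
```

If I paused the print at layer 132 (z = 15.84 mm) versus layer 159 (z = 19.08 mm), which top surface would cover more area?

layer 132 (z = 15.84 mm)

Layer 132 (z = 15.84): the cube is present — its section is the full 21.5×26.5 rectangle (area 569.75 mm²); the cube at (5.5, -1.5) is not intersected at this z (z outside [16, 23]); Subtracting the remaining from the first: none of the subtracted shapes is present at this height, so the 21.5×26.5 cube is unchanged — area = 569.75 mm². So its area = 569.75 mm². Layer 159 (z = 19.08): the 21.5×26.5 cube contributes its full rectangle (area 569.75 mm²); the cube at (5.5, -1.5) (footprint 19×29) is included at this height (area 551.00 mm²); Taking the first minus the rest: starting from the 21.5×26.5 cube (569.75 mm²), the 19×29 cube at (5.5, -1.5) partially overlaps it — only the 424.00 mm² overlap (of its 551.00 mm²) is removed, clipping the outline — area = 145.75 mm². So its area = 145.75 mm². Layer 132 is larger (569.75 vs 145.75 mm²).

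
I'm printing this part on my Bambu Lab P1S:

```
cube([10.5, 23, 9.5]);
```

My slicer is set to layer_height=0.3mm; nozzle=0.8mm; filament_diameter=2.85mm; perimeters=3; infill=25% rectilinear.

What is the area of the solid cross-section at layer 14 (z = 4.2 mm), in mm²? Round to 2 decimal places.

241.50 mm²

At z = 4.2 mm: the cube is present — its section is the full 10.5×23 rectangle (area 241.50 mm²). Overall, the cross-section is a single solid region. Net area = 241.50 mm².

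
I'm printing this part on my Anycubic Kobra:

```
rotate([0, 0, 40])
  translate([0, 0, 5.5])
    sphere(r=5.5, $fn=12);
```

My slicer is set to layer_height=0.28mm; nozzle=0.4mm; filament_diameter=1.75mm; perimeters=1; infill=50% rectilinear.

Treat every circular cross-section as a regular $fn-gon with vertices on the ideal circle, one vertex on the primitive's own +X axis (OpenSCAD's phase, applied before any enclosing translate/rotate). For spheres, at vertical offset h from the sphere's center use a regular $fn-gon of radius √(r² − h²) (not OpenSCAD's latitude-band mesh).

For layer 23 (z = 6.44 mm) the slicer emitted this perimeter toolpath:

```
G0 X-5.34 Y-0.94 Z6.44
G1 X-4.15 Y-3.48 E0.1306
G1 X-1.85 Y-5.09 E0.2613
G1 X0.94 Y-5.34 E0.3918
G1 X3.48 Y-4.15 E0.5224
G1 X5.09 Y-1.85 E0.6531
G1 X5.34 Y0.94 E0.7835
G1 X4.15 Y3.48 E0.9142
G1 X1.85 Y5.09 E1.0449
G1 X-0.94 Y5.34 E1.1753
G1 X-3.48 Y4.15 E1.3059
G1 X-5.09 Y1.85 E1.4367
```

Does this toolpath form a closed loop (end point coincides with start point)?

Start point (G0): (-5.34, -0.94). End point (last G1): the path does not return to the start — open.

no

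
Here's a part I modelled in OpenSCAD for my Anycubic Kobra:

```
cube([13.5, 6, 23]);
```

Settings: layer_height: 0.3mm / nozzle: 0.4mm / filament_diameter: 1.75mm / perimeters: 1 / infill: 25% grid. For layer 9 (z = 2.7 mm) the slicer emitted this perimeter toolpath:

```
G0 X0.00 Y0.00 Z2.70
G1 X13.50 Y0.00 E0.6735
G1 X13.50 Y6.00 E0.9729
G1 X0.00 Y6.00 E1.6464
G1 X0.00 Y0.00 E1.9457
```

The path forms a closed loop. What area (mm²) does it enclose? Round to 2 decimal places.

Apply the shoelace formula to the sequence of (X, Y) vertices; enclosed area = 81.00 mm².

81.00 mm²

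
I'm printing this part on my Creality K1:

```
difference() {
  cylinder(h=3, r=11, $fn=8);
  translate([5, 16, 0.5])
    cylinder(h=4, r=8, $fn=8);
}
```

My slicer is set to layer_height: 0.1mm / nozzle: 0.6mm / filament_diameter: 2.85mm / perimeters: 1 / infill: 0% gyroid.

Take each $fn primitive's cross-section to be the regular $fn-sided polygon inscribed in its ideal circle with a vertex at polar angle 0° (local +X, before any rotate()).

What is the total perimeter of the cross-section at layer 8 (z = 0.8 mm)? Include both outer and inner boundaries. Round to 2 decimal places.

At z = 0.8 mm: the r=11 cylinder gives a regular 8-gon of circumradius 11 (constant along its height) (perimeter = 2·8·11.000·sin(180°/8) = 67.35 mm); the r=8 cylinder at (5, 16) contributes a regular 8-gon of circumradius 8 (perimeter = 2·8·8.000·sin(180°/8) = 48.98 mm); Subtracting the remaining from the first: starting from the r=11 cylinder, the r=8 cylinder at (5, 16) partially overlaps it — only the 5.62 mm² overlap (of its 181.02 mm²) is removed, clipping the outline — boundary = 67.56 mm. Overall, the cross-section is a single solid region. Total boundary length (outer) = 67.56 mm.

67.56 mm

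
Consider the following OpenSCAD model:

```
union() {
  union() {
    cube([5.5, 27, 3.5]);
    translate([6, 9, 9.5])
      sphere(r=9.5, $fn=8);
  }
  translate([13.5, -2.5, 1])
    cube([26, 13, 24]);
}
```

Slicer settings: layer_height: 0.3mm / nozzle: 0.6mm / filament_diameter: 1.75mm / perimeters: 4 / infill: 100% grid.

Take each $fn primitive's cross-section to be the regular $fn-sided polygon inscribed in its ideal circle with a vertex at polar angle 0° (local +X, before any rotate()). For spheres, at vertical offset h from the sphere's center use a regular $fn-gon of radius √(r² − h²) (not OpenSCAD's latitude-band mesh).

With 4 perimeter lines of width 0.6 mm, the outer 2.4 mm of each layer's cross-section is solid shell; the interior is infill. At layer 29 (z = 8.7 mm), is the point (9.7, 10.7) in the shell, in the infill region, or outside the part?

infill

At z = 8.7 mm: the cube is not intersected at this z (z outside [0, 3.5]); the r=9.5 sphere at (6, 9) contributes a regular 8-gon of circumradius √(9.5²−0.8²) = 9.466; Merging all regions: only the r=9.5 sphere at (6, 9) is present, so the union is just that shape — 1 connected region; the 26×13 cube at (13.5, -2.5) contributes its full rectangle; Merging all regions: the regions partially overlap (shared area 7.15 mm²), so overlapping operands fuse into one piece — 1 connected region. Overall, the cross-section is a single solid region. The nearest boundary edge runs (12.69, 15.69)→(14.84, 10.50); distance from the point to it = 4.68 mm. The point is inside the cross-section and 4.68 mm from the nearest boundary — more than the 2.4 mm shell width (4 × 0.6), so it's in the infill interior.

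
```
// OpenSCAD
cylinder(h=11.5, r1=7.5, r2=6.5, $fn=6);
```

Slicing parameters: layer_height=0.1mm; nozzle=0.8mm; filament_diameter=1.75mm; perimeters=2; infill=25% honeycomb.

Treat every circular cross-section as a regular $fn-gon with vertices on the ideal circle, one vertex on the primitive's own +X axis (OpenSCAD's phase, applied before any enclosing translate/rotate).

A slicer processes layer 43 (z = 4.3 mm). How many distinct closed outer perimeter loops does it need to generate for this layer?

1

At z = 4.3 mm: the cone contributes a regular 6-gon of circumradius 7.126 (interpolated between r1=7.5 and r2=6.5 at t=0.374). The result has 1 disconnected region.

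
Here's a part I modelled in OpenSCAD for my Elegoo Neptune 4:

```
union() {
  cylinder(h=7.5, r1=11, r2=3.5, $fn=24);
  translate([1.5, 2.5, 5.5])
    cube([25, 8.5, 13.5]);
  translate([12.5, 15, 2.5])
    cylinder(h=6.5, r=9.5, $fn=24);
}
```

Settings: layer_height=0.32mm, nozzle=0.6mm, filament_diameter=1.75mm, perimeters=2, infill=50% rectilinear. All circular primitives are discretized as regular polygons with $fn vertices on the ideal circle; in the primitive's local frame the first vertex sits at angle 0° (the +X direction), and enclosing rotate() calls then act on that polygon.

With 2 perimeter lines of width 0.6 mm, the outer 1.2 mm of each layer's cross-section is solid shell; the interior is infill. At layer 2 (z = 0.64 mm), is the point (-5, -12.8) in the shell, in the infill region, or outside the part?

At z = 0.64 mm: the cone (r1=11→r2=3.5) has section circumradius 10.360 here — a regular 24-gon; the cube at (1.5, 2.5) does not reach this height (z outside [5.5, 19]); the cylinder at (12.5, 15) is not intersected at this z (z outside [2.5, 9]); Combining (union): only the cone is present, so the union is just that shape — 1 connected region. Overall, the cross-section is a single solid region. The nearest boundary edge runs (-5.18, -8.97)→(-2.68, -10.01); distance from the point to it = 3.47 mm. The point is not inside any of the regions above, so it lies outside the cross-section (3.47 mm from the nearest boundary).

outside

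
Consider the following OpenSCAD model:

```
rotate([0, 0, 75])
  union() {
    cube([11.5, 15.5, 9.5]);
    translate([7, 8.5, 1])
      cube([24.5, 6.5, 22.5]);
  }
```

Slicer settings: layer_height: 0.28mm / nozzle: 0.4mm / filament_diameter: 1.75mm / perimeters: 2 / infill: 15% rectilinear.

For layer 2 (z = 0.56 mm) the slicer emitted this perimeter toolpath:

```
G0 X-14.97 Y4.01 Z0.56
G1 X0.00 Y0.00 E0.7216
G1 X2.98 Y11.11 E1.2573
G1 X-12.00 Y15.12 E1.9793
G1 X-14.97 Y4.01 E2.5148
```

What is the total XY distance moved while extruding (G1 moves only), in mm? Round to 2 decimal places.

54.01 mm

Sum the Euclidean lengths of each G1 segment: total = 54.01 mm.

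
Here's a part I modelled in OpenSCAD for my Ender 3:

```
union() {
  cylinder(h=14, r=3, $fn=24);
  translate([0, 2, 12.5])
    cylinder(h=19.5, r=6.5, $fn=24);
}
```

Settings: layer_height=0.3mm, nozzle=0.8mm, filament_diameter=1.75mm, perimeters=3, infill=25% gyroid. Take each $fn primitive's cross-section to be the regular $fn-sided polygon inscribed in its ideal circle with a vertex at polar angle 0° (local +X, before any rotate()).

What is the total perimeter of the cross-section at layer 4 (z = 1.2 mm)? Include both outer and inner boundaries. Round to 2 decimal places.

18.80 mm

At z = 1.2 mm: the r=3 cylinder gives a regular 24-gon of circumradius 3 (constant along its height) (perimeter = 2·24·3.000·sin(180°/24) = 18.80 mm); the cylinder at (0, 2) is not intersected at this z (z outside [12.5, 32]); Taking the union: only the r=3 cylinder is present, so the union is just that shape — boundary = 18.80 mm. Overall, the cross-section is a single solid region. Total boundary length (outer) = 18.80 mm.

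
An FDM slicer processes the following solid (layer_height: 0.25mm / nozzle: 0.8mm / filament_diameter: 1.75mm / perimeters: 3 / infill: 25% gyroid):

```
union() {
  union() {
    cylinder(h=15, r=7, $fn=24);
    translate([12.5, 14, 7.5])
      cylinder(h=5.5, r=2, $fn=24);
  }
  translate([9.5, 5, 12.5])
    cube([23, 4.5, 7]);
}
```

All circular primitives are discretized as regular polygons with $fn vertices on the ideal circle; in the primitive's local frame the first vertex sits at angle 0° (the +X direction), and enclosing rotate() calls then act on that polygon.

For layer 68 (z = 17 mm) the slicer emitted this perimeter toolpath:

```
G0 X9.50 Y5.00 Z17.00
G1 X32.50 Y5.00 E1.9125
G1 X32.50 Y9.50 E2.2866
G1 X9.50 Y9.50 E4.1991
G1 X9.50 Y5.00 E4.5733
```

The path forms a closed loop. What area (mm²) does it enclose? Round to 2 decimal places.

103.50 mm²

Apply the shoelace formula to the sequence of (X, Y) vertices; enclosed area = 103.50 mm².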